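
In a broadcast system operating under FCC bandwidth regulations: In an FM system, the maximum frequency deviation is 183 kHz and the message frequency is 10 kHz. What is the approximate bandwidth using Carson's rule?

Carson's rule: BW = 2*(delta_f + f_m)
= 2*(183 + 10) kHz = 386 kHz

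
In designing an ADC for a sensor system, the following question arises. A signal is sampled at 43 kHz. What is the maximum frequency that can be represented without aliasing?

The maximum frequency that can be represented without aliasing
is the Nyquist frequency: f_max = f_s / 2 = 43 kHz / 2 = 43/2 kHz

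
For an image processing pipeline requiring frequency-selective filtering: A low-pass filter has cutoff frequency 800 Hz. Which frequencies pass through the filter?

A low-pass filter passes all frequencies below the cutoff frequency 800 Hz and attenuates higher frequencies.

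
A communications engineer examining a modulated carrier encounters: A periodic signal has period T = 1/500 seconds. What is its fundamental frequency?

The fundamental frequency is the reciprocal of the period.
f = 1/T = 1/(1/500) = 500 Hz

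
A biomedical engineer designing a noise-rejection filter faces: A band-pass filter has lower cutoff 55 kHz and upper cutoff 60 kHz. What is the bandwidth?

Bandwidth = f_high - f_low
= 60 kHz - 55 kHz = 5 kHz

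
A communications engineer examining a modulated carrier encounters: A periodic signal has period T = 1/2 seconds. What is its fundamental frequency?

The fundamental frequency is the reciprocal of the period.
f = 1/T = 1/(1/2) = 2 Hz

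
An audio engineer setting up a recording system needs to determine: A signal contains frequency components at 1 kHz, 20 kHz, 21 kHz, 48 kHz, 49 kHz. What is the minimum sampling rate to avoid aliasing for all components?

The highest frequency component is f_max = 49 kHz.
Nyquist rate = 2 * f_max = 2 * 49 kHz = 98 kHz.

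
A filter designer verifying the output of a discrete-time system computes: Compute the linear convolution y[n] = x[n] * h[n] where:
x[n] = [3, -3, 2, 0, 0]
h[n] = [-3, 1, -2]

y[n] = sum_k x[k]*h[n-k]. Output length = len(x) + len(h) - 1 = 5 + 3 - 1 = 7.
y[0] = 3*-3 = -9
y[1] = -3*-3 + 3*1 = 12
y[2] = 2*-3 + -3*1 + 3*-2 = -15
y[3] = 0*-3 + 2*1 + -3*-2 = 8
y[4] = 0*-3 + 0*1 + 2*-2 = -4
y[5] = 0*1 + 0*-2 = 0
y[6] = 0*-2 = 0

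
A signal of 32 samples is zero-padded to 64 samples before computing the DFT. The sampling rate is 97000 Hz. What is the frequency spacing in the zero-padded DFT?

Original DFT: N = 32, resolution = f_s/N = 97000/32 = 12125/4 Hz
Zero-padded DFT: N = 64, resolution = f_s/N = 97000/64 = 12125/8 Hz
Zero-padding interpolates the spectrum (finer frequency grid)
but does NOT improve the true spectral resolution (ability to resolve close frequencies).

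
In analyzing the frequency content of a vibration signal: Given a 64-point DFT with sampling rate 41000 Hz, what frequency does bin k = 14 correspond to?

The frequency of DFT bin k is: f_k = k * f_s / N
f_14 = 14 * 41000 / 64 = 35875/4 Hz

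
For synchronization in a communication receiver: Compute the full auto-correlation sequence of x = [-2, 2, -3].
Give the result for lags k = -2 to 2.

r_xx[k] = sum_m x[m]*x[m+k], indexed from 0, for k = -2 to 2:
  r_xx[-2] = x[2]*x[0] = 6
  r_xx[-1] = x[1]*x[0] + x[2]*x[1] = -10
  r_xx[0] = x[0]*x[0] + x[1]*x[1] + x[2]*x[2] = 17
  r_xx[1] = x[0]*x[1] + x[1]*x[2] = -10
  r_xx[2] = x[0]*x[2] = 6
r_xx = [6, -10, 17, -10, 6]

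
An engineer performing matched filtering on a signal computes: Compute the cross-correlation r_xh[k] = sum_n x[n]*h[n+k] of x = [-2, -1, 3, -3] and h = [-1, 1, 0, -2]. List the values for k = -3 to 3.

Both sequences indexed from 0 and zero outside their support.
Lags with overlap: k = -3 to 3.
  r_xh[-3] = x[3]*h[0] = 3
  r_xh[-2] = x[2]*h[0] + x[3]*h[1] = -6
  r_xh[-1] = x[1]*h[0] + x[2]*h[1] + x[3]*h[2] = 4
  r_xh[0] = x[0]*h[0] + x[1]*h[1] + x[2]*h[2] + x[3]*h[3] = 7
  r_xh[1] = x[0]*h[1] + x[1]*h[2] + x[2]*h[3] = -8
  r_xh[2] = x[0]*h[2] + x[1]*h[3] = 2
  r_xh[3] = x[0]*h[3] = 4
r_xh = [3, -6, 4, 7, -8, 2, 4] (for k = -3, ..., 3)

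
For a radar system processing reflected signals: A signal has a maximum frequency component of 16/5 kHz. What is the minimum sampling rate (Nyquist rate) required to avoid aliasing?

By the Nyquist-Shannon sampling theorem,
the minimum sampling rate (Nyquist rate) must be at least 2 * f_max.
Nyquist rate = 2 * 16/5 kHz = 32/5 kHz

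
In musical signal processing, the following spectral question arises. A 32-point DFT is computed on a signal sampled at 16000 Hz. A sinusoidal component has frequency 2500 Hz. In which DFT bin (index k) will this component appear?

DFT frequency resolution = f_s/N = 16000/32 = 500 Hz
Bin index k = f_signal / resolution = 2500 / 500 = 5
The signal frequency 2500 Hz falls in DFT bin k = 5.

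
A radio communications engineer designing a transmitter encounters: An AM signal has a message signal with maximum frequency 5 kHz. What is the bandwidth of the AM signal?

In AM (double-sideband), the bandwidth is twice the message frequency.
BW = 2 * f_m = 2 * 5 kHz = 10 kHz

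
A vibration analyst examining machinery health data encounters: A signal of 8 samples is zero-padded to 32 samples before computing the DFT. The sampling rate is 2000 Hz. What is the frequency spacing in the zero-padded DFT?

Original DFT: N = 8, resolution = f_s/N = 2000/8 = 250 Hz
Zero-padded DFT: N = 32, resolution = f_s/N = 2000/32 = 125/2 Hz
Zero-padding interpolates the spectrum (finer frequency grid)
but does NOT improve the true spectral resolution (ability to resolve close frequencies).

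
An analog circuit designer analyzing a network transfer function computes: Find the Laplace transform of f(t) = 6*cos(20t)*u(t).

Standard pair: cos(wt)*u(t) <-> s/(s^2+w^2)
With w = 20: L{6*cos(20t)*u(t)} = 6s/(s^2+400)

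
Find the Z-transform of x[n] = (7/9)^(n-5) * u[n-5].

Time-shifting property: if X(z) = Z{x[n]}, then Z{x[n-d]} = z^(-d) * X(z)
X(z) = z/(z - 7/9) for x[n] = (7/9)^n * u[n]
Z{x[n-5]} = z^(-5) * z/(z - 7/9) = z^(-4)/(z - 7/9)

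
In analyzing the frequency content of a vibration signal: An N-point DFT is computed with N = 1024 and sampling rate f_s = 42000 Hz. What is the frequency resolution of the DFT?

DFT frequency resolution = f_s / N
= 42000 / 1024 = 2625/64 Hz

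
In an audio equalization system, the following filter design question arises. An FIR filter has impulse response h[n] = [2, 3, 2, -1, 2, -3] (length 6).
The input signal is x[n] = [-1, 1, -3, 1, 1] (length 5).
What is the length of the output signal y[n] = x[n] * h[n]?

For linear convolution, the output length is:
len(y) = len(x) + len(h) - 1 = 5 + 6 - 1 = 10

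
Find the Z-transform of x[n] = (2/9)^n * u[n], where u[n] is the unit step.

The Z-transform of a^n * u[n] is z/(z-a) for |z| > |a|.
Here a = 2/9, so X(z) = z/(z - (2/9)) = 9z/(9z - 2)
ROC: |z| > 2/9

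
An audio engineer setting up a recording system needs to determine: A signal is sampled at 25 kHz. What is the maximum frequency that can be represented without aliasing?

The maximum frequency that can be represented without aliasing
is the Nyquist frequency: f_max = f_s / 2 = 25 kHz / 2 = 25/2 kHz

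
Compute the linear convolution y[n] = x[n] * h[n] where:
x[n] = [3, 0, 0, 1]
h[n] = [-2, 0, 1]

y[n] = sum_k x[k]*h[n-k]. Output length = len(x) + len(h) - 1 = 4 + 3 - 1 = 6.
y[0] = 3*-2 = -6
y[1] = 0*-2 + 3*0 = 0
y[2] = 0*-2 + 0*0 + 3*1 = 3
y[3] = 1*-2 + 0*0 + 0*1 = -2
y[4] = 1*0 + 0*1 = 0
y[5] = 1*1 = 1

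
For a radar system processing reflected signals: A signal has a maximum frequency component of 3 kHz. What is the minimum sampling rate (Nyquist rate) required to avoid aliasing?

By the Nyquist-Shannon sampling theorem,
the minimum sampling rate (Nyquist rate) must be at least 2 * f_max.
Nyquist rate = 2 * 3 kHz = 6 kHz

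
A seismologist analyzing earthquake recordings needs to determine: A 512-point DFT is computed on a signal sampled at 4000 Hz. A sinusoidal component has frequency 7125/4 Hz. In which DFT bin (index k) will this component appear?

DFT frequency resolution = f_s/N = 4000/512 = 125/16 Hz
Bin index k = f_signal / resolution = 7125/4 / 125/16 = 228
The signal frequency 7125/4 Hz falls in DFT bin k = 228.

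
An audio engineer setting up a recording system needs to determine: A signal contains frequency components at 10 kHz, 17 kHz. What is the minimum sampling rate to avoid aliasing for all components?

The highest frequency component is f_max = 17 kHz.
Nyquist rate = 2 * f_max = 2 * 17 kHz = 34 kHz.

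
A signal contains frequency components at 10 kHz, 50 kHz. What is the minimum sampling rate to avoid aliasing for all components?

The highest frequency component is f_max = 50 kHz.
Nyquist rate = 2 * f_max = 2 * 50 kHz = 100 kHz.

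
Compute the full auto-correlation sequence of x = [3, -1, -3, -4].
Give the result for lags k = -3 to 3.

r_xx[k] = sum_m x[m]*x[m+k], indexed from 0, for k = -3 to 3:
  r_xx[-3] = x[3]*x[0] = -12
  r_xx[-2] = x[2]*x[0] + x[3]*x[1] = -5
  r_xx[-1] = x[1]*x[0] + x[2]*x[1] + x[3]*x[2] = 12
  r_xx[0] = x[0]*x[0] + x[1]*x[1] + x[2]*x[2] + x[3]*x[3] = 35
  r_xx[1] = x[0]*x[1] + x[1]*x[2] + x[2]*x[3] = 12
  r_xx[2] = x[0]*x[2] + x[1]*x[3] = -5
  r_xx[3] = x[0]*x[3] = -12
r_xx = [-12, -5, 12, 35, 12, -5, -12]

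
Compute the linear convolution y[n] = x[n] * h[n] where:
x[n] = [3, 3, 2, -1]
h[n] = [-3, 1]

y[n] = sum_k x[k]*h[n-k]. Output length = len(x) + len(h) - 1 = 4 + 2 - 1 = 5.
y[0] = 3*-3 = -9
y[1] = 3*-3 + 3*1 = -6
y[2] = 2*-3 + 3*1 = -3
y[3] = -1*-3 + 2*1 = 5
y[4] = -1*1 = -1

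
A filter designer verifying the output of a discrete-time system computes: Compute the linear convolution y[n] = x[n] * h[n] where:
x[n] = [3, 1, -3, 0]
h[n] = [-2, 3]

y[n] = sum_k x[k]*h[n-k]. Output length = len(x) + len(h) - 1 = 4 + 2 - 1 = 5.
y[0] = 3*-2 = -6
y[1] = 1*-2 + 3*3 = 7
y[2] = -3*-2 + 1*3 = 9
y[3] = 0*-2 + -3*3 = -9
y[4] = 0*3 = 0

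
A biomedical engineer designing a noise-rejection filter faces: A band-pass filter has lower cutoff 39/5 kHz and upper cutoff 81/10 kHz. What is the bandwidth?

Bandwidth = f_high - f_low
= 81/10 kHz - 39/5 kHz = 3/10 kHz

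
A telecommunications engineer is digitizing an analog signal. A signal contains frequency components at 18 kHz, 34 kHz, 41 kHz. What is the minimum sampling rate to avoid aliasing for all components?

The highest frequency component is f_max = 41 kHz.
Nyquist rate = 2 * f_max = 2 * 41 kHz = 82 kHz.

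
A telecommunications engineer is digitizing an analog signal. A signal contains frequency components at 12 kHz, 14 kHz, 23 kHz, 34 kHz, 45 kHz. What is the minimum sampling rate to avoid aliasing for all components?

The highest frequency component is f_max = 45 kHz.
Nyquist rate = 2 * f_max = 2 * 45 kHz = 90 kHz.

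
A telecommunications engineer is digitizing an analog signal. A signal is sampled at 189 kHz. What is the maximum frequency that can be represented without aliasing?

The maximum frequency that can be represented without aliasing
is the Nyquist frequency: f_max = f_s / 2 = 189 kHz / 2 = 189/2 kHz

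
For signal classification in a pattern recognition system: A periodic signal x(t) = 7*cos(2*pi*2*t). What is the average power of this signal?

Average power of A*cos(wt) is A^2/2.
P = 7^2 / 2 = 49/2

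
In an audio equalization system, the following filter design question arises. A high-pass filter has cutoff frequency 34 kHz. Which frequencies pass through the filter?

A high-pass filter passes all frequencies above the cutoff frequency 34 kHz and attenuates lower frequencies.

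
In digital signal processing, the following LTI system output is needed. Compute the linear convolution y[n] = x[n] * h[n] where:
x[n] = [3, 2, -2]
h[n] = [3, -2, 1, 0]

y[n] = sum_k x[k]*h[n-k]. Output length = len(x) + len(h) - 1 = 3 + 4 - 1 = 6.
y[0] = 3*3 = 9
y[1] = 2*3 + 3*-2 = 0
y[2] = -2*3 + 2*-2 + 3*1 = -7
y[3] = -2*-2 + 2*1 + 3*0 = 6
y[4] = -2*1 + 2*0 = -2
y[5] = -2*0 = 0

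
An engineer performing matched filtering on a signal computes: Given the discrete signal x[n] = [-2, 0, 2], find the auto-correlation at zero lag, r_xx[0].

The auto-correlation at zero lag r_xx[0] equals the signal energy.
r_xx[0] = sum of x[n]^2 = (-2)^2 + 0^2 + 2^2
= 4 + 0 + 4 = 8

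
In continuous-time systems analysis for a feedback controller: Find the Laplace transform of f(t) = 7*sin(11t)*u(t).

Standard pair: sin(wt)*u(t) <-> w/(s^2+w^2)
With w = 11: L{7*sin(11t)*u(t)} = 77/(s^2+121)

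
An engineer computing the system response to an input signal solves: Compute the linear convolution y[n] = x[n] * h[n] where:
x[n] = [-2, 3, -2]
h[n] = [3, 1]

y[n] = sum_k x[k]*h[n-k]. Output length = len(x) + len(h) - 1 = 3 + 2 - 1 = 4.
y[0] = -2*3 = -6
y[1] = 3*3 + -2*1 = 7
y[2] = -2*3 + 3*1 = -3
y[3] = -2*1 = -2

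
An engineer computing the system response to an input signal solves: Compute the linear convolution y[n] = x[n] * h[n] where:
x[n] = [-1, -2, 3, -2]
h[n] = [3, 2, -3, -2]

y[n] = sum_k x[k]*h[n-k]. Output length = len(x) + len(h) - 1 = 4 + 4 - 1 = 7.
y[0] = -1*3 = -3
y[1] = -2*3 + -1*2 = -8
y[2] = 3*3 + -2*2 + -1*-3 = 8
y[3] = -2*3 + 3*2 + -2*-3 + -1*-2 = 8
y[4] = -2*2 + 3*-3 + -2*-2 = -9
y[5] = -2*-3 + 3*-2 = 0
y[6] = -2*-2 = 4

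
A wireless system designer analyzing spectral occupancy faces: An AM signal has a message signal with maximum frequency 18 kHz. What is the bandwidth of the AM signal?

In AM (double-sideband), the bandwidth is twice the message frequency.
BW = 2 * f_m = 2 * 18 kHz = 36 kHz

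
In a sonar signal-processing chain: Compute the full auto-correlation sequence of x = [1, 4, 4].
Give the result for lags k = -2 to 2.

r_xx[k] = sum_m x[m]*x[m+k], indexed from 0, for k = -2 to 2:
  r_xx[-2] = x[2]*x[0] = 4
  r_xx[-1] = x[1]*x[0] + x[2]*x[1] = 20
  r_xx[0] = x[0]*x[0] + x[1]*x[1] + x[2]*x[2] = 33
  r_xx[1] = x[0]*x[1] + x[1]*x[2] = 20
  r_xx[2] = x[0]*x[2] = 4
r_xx = [4, 20, 33, 20, 4]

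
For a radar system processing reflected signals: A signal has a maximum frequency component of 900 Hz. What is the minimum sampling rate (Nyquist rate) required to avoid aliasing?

By the Nyquist-Shannon sampling theorem,
the minimum sampling rate (Nyquist rate) must be at least 2 * f_max.
Nyquist rate = 2 * 900 Hz = 1800 Hz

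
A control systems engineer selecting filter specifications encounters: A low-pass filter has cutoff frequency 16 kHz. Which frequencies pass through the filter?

A low-pass filter passes all frequencies below the cutoff frequency 16 kHz and attenuates higher frequencies.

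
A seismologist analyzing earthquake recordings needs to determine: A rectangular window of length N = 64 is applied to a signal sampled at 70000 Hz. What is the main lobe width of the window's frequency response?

For a rectangular window of length N,
the main lobe width in frequency is 2*f_s/N.
= 2*70000/64 = 4375/2 Hz
This determines the minimum frequency separation for resolving two sinusoids.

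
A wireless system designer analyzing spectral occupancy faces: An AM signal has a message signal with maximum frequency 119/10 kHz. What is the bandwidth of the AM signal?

In AM (double-sideband), the bandwidth is twice the message frequency.
BW = 2 * f_m = 2 * 119/10 kHz = 119/5 kHz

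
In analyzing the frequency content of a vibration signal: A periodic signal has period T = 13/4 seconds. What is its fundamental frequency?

The fundamental frequency is the reciprocal of the period.
f = 1/T = 1/(13/4) = 4/13 Hz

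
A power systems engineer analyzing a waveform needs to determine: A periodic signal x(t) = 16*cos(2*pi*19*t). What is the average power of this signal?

Average power of A*cos(wt) is A^2/2.
P = 16^2 / 2 = 256/2 = 128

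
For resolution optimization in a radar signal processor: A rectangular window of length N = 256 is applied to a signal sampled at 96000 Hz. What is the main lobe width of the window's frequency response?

For a rectangular window of length N,
the main lobe width in frequency is 2*f_s/N.
= 2*96000/256 = 750 Hz
This determines the minimum frequency separation for resolving two sinusoids.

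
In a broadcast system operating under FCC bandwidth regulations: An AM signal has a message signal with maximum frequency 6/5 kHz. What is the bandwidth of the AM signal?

In AM (double-sideband), the bandwidth is twice the message frequency.
BW = 2 * f_m = 2 * 6/5 kHz = 12/5 kHz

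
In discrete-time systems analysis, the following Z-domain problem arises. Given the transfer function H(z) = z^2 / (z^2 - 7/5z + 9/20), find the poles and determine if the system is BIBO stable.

Poles are roots of the denominator: z^2 - 7/5z + 9/20 = 0.
Quadratic formula: z = [-(-7/5) +/- sqrt((-7/5)^2 - 4*(9/20))] / 2
Discriminant = 49/25 - 9/5 = 4/25; sqrt = 2/5.
z = (7/5 +/- 2/5) / 2 => z = 9/10 or z = 1/2.
|p1| = 1/2, |p2| = 9/10.
For BIBO stability, all poles must lie inside the unit circle (|p| < 1).
System is STABLE since both |p| < 1.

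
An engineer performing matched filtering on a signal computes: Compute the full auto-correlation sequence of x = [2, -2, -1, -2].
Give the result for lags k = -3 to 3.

r_xx[k] = sum_m x[m]*x[m+k], indexed from 0, for k = -3 to 3:
  r_xx[-3] = x[3]*x[0] = -4
  r_xx[-2] = x[2]*x[0] + x[3]*x[1] = 2
  r_xx[-1] = x[1]*x[0] + x[2]*x[1] + x[3]*x[2] = 0
  r_xx[0] = x[0]*x[0] + x[1]*x[1] + x[2]*x[2] + x[3]*x[3] = 13
  r_xx[1] = x[0]*x[1] + x[1]*x[2] + x[2]*x[3] = 0
  r_xx[2] = x[0]*x[2] + x[1]*x[3] = 2
  r_xx[3] = x[0]*x[3] = -4
r_xx = [-4, 2, 0, 13, 0, 2, -4]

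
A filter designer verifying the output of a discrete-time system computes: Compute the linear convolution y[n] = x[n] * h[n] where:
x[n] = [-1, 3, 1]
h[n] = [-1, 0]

y[n] = sum_k x[k]*h[n-k]. Output length = len(x) + len(h) - 1 = 3 + 2 - 1 = 4.
y[0] = -1*-1 = 1
y[1] = 3*-1 + -1*0 = -3
y[2] = 1*-1 + 3*0 = -1
y[3] = 1*0 = 0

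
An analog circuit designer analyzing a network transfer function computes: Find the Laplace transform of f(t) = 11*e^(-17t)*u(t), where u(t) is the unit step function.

Standard Laplace transform pair:
e^(-at)*u(t) <-> 1/(s+a)
With a = 17: L{11*e^(-17t)*u(t)} = 11/(s+17), ROC: Re(s) > -17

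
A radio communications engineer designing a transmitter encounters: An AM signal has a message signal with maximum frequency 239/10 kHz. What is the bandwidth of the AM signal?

In AM (double-sideband), the bandwidth is twice the message frequency.
BW = 2 * f_m = 2 * 239/10 kHz = 239/5 kHz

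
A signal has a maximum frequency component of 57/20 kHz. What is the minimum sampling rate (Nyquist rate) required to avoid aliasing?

By the Nyquist-Shannon sampling theorem,
the minimum sampling rate (Nyquist rate) must be at least 2 * f_max.
Nyquist rate = 2 * 57/20 kHz = 57/10 kHz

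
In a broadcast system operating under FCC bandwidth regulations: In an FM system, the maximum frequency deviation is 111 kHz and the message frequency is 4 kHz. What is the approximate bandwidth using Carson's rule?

Carson's rule: BW = 2*(delta_f + f_m)
= 2*(111 + 4) kHz = 230 kHz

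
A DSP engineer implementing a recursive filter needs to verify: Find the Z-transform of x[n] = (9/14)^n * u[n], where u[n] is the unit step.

The Z-transform of a^n * u[n] is z/(z-a) for |z| > |a|.
Here a = 9/14, so X(z) = z/(z - (9/14)) = 14z/(14z - 9)
ROC: |z| > 9/14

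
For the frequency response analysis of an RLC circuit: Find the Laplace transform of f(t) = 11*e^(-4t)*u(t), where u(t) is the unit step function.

Standard Laplace transform pair:
e^(-at)*u(t) <-> 1/(s+a)
With a = 4: L{11*e^(-4t)*u(t)} = 11/(s+4), ROC: Re(s) > -4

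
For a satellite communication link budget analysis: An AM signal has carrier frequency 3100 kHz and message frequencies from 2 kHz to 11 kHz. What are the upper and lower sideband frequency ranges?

Upper sideband (USB) = fc + [fm_low, fm_high] = 3100 + [2, 11] = [3102, 3111] kHz
Lower sideband (LSB) = fc - [fm_high, fm_low] = 3100 - [11, 2] = [3089, 3098] kHz
Total occupied spectrum: 3089 kHz to 3111 kHz (plus carrier at 3100 kHz)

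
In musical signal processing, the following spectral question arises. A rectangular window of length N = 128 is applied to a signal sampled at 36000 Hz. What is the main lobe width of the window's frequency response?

For a rectangular window of length N,
the main lobe width in frequency is 2*f_s/N.
= 2*36000/128 = 1125/2 Hz
This determines the minimum frequency separation for resolving two sinusoids.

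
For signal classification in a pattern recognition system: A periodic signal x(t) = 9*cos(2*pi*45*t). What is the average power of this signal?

Average power of A*cos(wt) is A^2/2.
P = 9^2 / 2 = 81/2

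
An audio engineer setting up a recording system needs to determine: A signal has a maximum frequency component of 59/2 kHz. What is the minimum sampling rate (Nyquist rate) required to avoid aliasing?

By the Nyquist-Shannon sampling theorem,
the minimum sampling rate (Nyquist rate) must be at least 2 * f_max.
Nyquist rate = 2 * 59/2 kHz = 59 kHz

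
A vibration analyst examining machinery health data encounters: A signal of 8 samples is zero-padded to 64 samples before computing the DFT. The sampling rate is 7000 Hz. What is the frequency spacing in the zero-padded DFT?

Original DFT: N = 8, resolution = f_s/N = 7000/8 = 875 Hz
Zero-padded DFT: N = 64, resolution = f_s/N = 7000/64 = 875/8 Hz
Zero-padding interpolates the spectrum (finer frequency grid)
but does NOT improve the true spectral resolution (ability to resolve close frequencies).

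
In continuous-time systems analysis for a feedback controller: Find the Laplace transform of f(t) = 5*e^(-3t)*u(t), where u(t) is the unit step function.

Standard Laplace transform pair:
e^(-at)*u(t) <-> 1/(s+a)
With a = 3: L{5*e^(-3t)*u(t)} = 5/(s+3), ROC: Re(s) > -3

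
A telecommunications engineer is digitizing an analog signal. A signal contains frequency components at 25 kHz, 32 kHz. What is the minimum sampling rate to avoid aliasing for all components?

The highest frequency component is f_max = 32 kHz.
Nyquist rate = 2 * f_max = 2 * 32 kHz = 64 kHz.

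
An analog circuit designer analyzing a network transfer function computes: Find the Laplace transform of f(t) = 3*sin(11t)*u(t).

Standard pair: sin(wt)*u(t) <-> w/(s^2+w^2)
With w = 11: L{3*sin(11t)*u(t)} = 33/(s^2+121)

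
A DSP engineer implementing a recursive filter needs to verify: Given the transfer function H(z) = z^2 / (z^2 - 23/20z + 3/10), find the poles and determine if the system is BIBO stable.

Poles are roots of the denominator: z^2 - 23/20z + 3/10 = 0.
Quadratic formula: z = [-(-23/20) +/- sqrt((-23/20)^2 - 4*(3/10))] / 2
Discriminant = 529/400 - 6/5 = 49/400; sqrt = 7/20.
z = (23/20 +/- 7/20) / 2 => z = 3/4 or z = 2/5.
|p1| = 3/4, |p2| = 2/5.
For BIBO stability, all poles must lie inside the unit circle (|p| < 1).
System is STABLE since both |p| < 1.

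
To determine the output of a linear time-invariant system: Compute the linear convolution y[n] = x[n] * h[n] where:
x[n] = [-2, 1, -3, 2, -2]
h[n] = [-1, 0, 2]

y[n] = sum_k x[k]*h[n-k]. Output length = len(x) + len(h) - 1 = 5 + 3 - 1 = 7.
y[0] = -2*-1 = 2
y[1] = 1*-1 + -2*0 = -1
y[2] = -3*-1 + 1*0 + -2*2 = -1
y[3] = 2*-1 + -3*0 + 1*2 = 0
y[4] = -2*-1 + 2*0 + -3*2 = -4
y[5] = -2*0 + 2*2 = 4
y[6] = -2*2 = -4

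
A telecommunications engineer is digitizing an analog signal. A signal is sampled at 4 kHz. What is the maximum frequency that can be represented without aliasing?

The maximum frequency that can be represented without aliasing
is the Nyquist frequency: f_max = f_s / 2 = 4 kHz / 2 = 2 kHz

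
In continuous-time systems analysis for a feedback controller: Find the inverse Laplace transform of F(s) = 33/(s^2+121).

Standard pair: w/(s^2+w^2) <-> sin(wt)*u(t)
Recognize w^2 = 121, so w = 11; numerator 33 = 3*11.
f(t) = 3*sin(11t)*u(t)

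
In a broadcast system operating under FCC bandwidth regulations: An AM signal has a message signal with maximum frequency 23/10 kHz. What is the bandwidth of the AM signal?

In AM (double-sideband), the bandwidth is twice the message frequency.
BW = 2 * f_m = 2 * 23/10 kHz = 23/5 kHz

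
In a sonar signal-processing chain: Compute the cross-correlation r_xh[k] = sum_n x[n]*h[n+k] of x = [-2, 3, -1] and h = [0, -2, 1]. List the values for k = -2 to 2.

Both sequences indexed from 0 and zero outside their support.
Lags with overlap: k = -2 to 2.
  r_xh[-2] = x[2]*h[0] = 0
  r_xh[-1] = x[1]*h[0] + x[2]*h[1] = 2
  r_xh[0] = x[0]*h[0] + x[1]*h[1] + x[2]*h[2] = -7
  r_xh[1] = x[0]*h[1] + x[1]*h[2] = 7
  r_xh[2] = x[0]*h[2] = -2
r_xh = [0, 2, -7, 7, -2] (for k = -2, ..., 2)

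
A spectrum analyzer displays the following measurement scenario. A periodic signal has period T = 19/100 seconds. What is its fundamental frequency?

The fundamental frequency is the reciprocal of the period.
f = 1/T = 1/(19/100) = 100/19 Hz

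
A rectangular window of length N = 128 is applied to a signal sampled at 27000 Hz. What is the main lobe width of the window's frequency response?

For a rectangular window of length N,
the main lobe width in frequency is 2*f_s/N.
= 2*27000/128 = 3375/8 Hz
This determines the minimum frequency separation for resolving two sinusoids.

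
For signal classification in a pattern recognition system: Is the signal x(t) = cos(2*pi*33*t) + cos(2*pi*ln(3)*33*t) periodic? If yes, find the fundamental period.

f1 = 33 Hz, f2 = 33*ln(3) Hz
Ratio f2/f1 = ln(3), which is irrational.
Since the frequency ratio is irrational, no common period exists.
The signal is not periodic.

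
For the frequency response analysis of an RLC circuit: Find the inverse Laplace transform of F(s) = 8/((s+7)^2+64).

Standard pair: w/((s+a)^2+w^2) <-> e^(-at)*sin(wt)*u(t)
With a=7, w=8: f(t) = e^(-7t)*sin(8t)*u(t)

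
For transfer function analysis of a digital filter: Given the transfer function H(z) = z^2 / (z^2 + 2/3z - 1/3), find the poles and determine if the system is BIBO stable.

Poles are roots of the denominator: z^2 + 2/3z - 1/3 = 0.
Quadratic formula: z = [-(2/3) +/- sqrt((2/3)^2 - 4*(-1/3))] / 2
Discriminant = 4/9 + 4/3 = 16/9; sqrt = 4/3.
z = (-2/3 +/- 4/3) / 2 => z = 1/3 or z = -1.
|p1| = 1, |p2| = 1/3.
For BIBO stability, all poles must lie inside the unit circle (|p| < 1).
System is UNSTABLE since at least one |p| >= 1.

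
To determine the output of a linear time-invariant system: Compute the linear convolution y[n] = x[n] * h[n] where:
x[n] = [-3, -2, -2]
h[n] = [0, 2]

y[n] = sum_k x[k]*h[n-k]. Output length = len(x) + len(h) - 1 = 3 + 2 - 1 = 4.
y[0] = -3*0 = 0
y[1] = -2*0 + -3*2 = -6
y[2] = -2*0 + -2*2 = -4
y[3] = -2*2 = -4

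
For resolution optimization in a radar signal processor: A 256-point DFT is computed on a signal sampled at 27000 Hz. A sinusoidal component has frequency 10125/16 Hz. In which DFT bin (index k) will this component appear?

DFT frequency resolution = f_s/N = 27000/256 = 3375/32 Hz
Bin index k = f_signal / resolution = 10125/16 / 3375/32 = 6
The signal frequency 10125/16 Hz falls in DFT bin k = 6.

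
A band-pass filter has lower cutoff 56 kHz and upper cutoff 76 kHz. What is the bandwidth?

Bandwidth = f_high - f_low
= 76 kHz - 56 kHz = 20 kHz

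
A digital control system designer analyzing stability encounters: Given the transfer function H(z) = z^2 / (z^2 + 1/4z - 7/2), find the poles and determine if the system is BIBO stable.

Poles are roots of the denominator: z^2 + 1/4z - 7/2 = 0.
Quadratic formula: z = [-(1/4) +/- sqrt((1/4)^2 - 4*(-7/2))] / 2
Discriminant = 1/16 + 14 = 225/16; sqrt = 15/4.
z = (-1/4 +/- 15/4) / 2 => z = 7/4 or z = -2.
|p1| = 2, |p2| = 7/4.
For BIBO stability, all poles must lie inside the unit circle (|p| < 1).
System is UNSTABLE since at least one |p| >= 1.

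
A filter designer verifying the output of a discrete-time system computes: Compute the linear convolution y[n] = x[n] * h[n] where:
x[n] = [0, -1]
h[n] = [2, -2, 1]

y[n] = sum_k x[k]*h[n-k]. Output length = len(x) + len(h) - 1 = 2 + 3 - 1 = 4.
y[0] = 0*2 = 0
y[1] = -1*2 + 0*-2 = -2
y[2] = -1*-2 + 0*1 = 2
y[3] = -1*1 = -1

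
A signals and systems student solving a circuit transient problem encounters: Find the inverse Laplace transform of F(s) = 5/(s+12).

Standard pair: k/(s+a) <-> k*e^(-at)*u(t)
With k=5, a=12: f(t) = 5*e^(-12t)*u(t)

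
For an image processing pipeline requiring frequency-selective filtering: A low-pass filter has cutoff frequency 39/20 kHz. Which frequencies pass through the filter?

A low-pass filter passes all frequencies below the cutoff frequency 39/20 kHz and attenuates higher frequencies.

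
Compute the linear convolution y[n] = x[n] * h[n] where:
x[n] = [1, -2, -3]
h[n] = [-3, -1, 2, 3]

y[n] = sum_k x[k]*h[n-k]. Output length = len(x) + len(h) - 1 = 3 + 4 - 1 = 6.
y[0] = 1*-3 = -3
y[1] = -2*-3 + 1*-1 = 5
y[2] = -3*-3 + -2*-1 + 1*2 = 13
y[3] = -3*-1 + -2*2 + 1*3 = 2
y[4] = -3*2 + -2*3 = -12
y[5] = -3*3 = -9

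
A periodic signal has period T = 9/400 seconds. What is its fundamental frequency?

The fundamental frequency is the reciprocal of the period.
f = 1/T = 1/(9/400) = 400/9 Hz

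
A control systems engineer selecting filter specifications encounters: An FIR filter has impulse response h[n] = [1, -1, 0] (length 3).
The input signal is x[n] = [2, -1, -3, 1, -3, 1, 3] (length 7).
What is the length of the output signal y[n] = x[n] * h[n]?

For linear convolution, the output length is:
len(y) = len(x) + len(h) - 1 = 7 + 3 - 1 = 9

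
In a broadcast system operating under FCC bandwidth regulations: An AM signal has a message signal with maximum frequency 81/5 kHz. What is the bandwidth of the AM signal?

In AM (double-sideband), the bandwidth is twice the message frequency.
BW = 2 * f_m = 2 * 81/5 kHz = 162/5 kHz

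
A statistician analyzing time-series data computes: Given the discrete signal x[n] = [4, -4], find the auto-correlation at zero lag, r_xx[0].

The auto-correlation at zero lag r_xx[0] equals the signal energy.
r_xx[0] = sum of x[n]^2 = 4^2 + (-4)^2
= 16 + 16 = 32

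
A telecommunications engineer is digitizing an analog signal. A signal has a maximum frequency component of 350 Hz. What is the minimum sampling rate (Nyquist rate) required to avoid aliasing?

By the Nyquist-Shannon sampling theorem,
the minimum sampling rate (Nyquist rate) must be at least 2 * f_max.
Nyquist rate = 2 * 350 Hz = 700 Hz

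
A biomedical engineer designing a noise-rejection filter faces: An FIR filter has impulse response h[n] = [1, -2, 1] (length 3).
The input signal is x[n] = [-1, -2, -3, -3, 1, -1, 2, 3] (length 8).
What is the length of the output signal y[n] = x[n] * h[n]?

For linear convolution, the output length is:
len(y) = len(x) + len(h) - 1 = 8 + 3 - 1 = 10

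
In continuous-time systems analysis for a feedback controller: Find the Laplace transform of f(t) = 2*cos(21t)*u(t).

Standard pair: cos(wt)*u(t) <-> s/(s^2+w^2)
With w = 21: L{2*cos(21t)*u(t)} = 2s/(s^2+441)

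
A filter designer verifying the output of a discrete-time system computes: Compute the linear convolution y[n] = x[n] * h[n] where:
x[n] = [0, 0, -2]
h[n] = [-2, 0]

y[n] = sum_k x[k]*h[n-k]. Output length = len(x) + len(h) - 1 = 3 + 2 - 1 = 4.
y[0] = 0*-2 = 0
y[1] = 0*-2 + 0*0 = 0
y[2] = -2*-2 + 0*0 = 4
y[3] = -2*0 = 0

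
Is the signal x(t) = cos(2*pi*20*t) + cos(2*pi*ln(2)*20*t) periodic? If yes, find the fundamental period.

f1 = 20 Hz, f2 = 20*ln(2) Hz
Ratio f2/f1 = ln(2), which is irrational.
Since the frequency ratio is irrational, no common period exists.
The signal is not periodic.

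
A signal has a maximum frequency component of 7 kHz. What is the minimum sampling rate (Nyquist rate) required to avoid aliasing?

By the Nyquist-Shannon sampling theorem,
the minimum sampling rate (Nyquist rate) must be at least 2 * f_max.
Nyquist rate = 2 * 7 kHz = 14 kHz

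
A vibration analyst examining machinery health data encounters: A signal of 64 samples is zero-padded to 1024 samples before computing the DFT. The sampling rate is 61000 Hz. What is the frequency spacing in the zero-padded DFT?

Original DFT: N = 64, resolution = f_s/N = 61000/64 = 7625/8 Hz
Zero-padded DFT: N = 1024, resolution = f_s/N = 61000/1024 = 7625/128 Hz
Zero-padding interpolates the spectrum (finer frequency grid)
but does NOT improve the true spectral resolution (ability to resolve close frequencies).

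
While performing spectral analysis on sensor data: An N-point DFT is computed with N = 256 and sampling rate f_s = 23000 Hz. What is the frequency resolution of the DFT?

DFT frequency resolution = f_s / N
= 23000 / 256 = 2875/32 Hz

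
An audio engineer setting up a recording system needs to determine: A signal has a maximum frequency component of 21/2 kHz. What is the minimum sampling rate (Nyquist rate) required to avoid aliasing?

By the Nyquist-Shannon sampling theorem,
the minimum sampling rate (Nyquist rate) must be at least 2 * f_max.
Nyquist rate = 2 * 21/2 kHz = 21 kHz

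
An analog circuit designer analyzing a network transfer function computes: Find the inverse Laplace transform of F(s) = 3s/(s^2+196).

Standard pair: s/(s^2+w^2) <-> cos(wt)*u(t)
With k=3, w=14: f(t) = 3*cos(14t)*u(t)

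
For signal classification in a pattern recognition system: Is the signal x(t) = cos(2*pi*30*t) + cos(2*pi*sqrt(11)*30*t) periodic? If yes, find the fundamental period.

f1 = 30 Hz, f2 = 30*sqrt(11) Hz
Ratio f2/f1 = sqrt(11), which is irrational.
Since the frequency ratio is irrational, no common period exists.
The signal is not periodic.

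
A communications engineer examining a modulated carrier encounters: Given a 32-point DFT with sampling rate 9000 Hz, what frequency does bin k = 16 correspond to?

The frequency of DFT bin k is: f_k = k * f_s / N
f_16 = 16 * 9000 / 32 = 4500 Hz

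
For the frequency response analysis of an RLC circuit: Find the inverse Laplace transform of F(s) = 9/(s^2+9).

Standard pair: w/(s^2+w^2) <-> sin(wt)*u(t)
Recognize w^2 = 9, so w = 3; numerator 9 = 3*3.
f(t) = 3*sin(3t)*u(t)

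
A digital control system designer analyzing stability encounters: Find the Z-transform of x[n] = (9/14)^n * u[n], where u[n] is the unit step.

The Z-transform of a^n * u[n] is z/(z-a) for |z| > |a|.
Here a = 9/14, so X(z) = z/(z - (9/14)) = 14z/(14z - 9)
ROC: |z| > 9/14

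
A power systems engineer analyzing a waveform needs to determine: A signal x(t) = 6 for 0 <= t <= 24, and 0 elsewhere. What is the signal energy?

Energy = integral of |x(t)|^2 dt over the signal duration
= 6^2 * 24 = 36 * 24 = 864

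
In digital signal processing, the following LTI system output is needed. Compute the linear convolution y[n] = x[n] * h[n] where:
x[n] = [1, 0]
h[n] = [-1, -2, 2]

y[n] = sum_k x[k]*h[n-k]. Output length = len(x) + len(h) - 1 = 2 + 3 - 1 = 4.
y[0] = 1*-1 = -1
y[1] = 0*-1 + 1*-2 = -2
y[2] = 0*-2 + 1*2 = 2
y[3] = 0*2 = 0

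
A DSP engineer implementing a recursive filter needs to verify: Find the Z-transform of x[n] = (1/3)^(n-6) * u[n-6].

Time-shifting property: if X(z) = Z{x[n]}, then Z{x[n-d]} = z^(-d) * X(z)
X(z) = z/(z - 1/3) for x[n] = (1/3)^n * u[n]
Z{x[n-6]} = z^(-6) * z/(z - 1/3) = z^(-5)/(z - 1/3)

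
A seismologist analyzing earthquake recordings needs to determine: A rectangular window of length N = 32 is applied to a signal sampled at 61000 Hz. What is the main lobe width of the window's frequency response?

For a rectangular window of length N,
the main lobe width in frequency is 2*f_s/N.
= 2*61000/32 = 7625/2 Hz
This determines the minimum frequency separation for resolving two sinusoids.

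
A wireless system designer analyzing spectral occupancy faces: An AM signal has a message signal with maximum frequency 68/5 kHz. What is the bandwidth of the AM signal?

In AM (double-sideband), the bandwidth is twice the message frequency.
BW = 2 * f_m = 2 * 68/5 kHz = 136/5 kHz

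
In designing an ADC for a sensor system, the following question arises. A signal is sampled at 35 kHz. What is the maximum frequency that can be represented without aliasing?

The maximum frequency that can be represented without aliasing
is the Nyquist frequency: f_max = f_s / 2 = 35 kHz / 2 = 35/2 kHz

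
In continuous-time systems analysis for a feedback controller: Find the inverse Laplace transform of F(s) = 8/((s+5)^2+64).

Standard pair: w/((s+a)^2+w^2) <-> e^(-at)*sin(wt)*u(t)
With a=5, w=8: f(t) = e^(-5t)*sin(8t)*u(t)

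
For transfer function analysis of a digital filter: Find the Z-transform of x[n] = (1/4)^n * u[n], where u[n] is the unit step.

The Z-transform of a^n * u[n] is z/(z-a) for |z| > |a|.
Here a = 1/4, so X(z) = z/(z - (1/4)) = 4z/(4z - 1)
ROC: |z| > 1/4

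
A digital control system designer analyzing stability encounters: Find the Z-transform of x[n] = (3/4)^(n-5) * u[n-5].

Time-shifting property: if X(z) = Z{x[n]}, then Z{x[n-d]} = z^(-d) * X(z)
X(z) = z/(z - 3/4) for x[n] = (3/4)^n * u[n]
Z{x[n-5]} = z^(-5) * z/(z - 3/4) = z^(-4)/(z - 3/4)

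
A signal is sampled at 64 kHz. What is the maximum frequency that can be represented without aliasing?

The maximum frequency that can be represented without aliasing
is the Nyquist frequency: f_max = f_s / 2 = 64 kHz / 2 = 32 kHz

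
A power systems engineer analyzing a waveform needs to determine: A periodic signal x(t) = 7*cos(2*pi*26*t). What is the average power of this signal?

Average power of A*cos(wt) is A^2/2.
P = 7^2 / 2 = 49/2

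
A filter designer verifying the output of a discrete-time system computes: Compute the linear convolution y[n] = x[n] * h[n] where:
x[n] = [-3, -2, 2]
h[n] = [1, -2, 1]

y[n] = sum_k x[k]*h[n-k]. Output length = len(x) + len(h) - 1 = 3 + 3 - 1 = 5.
y[0] = -3*1 = -3
y[1] = -2*1 + -3*-2 = 4
y[2] = 2*1 + -2*-2 + -3*1 = 3
y[3] = 2*-2 + -2*1 = -6
y[4] = 2*1 = 2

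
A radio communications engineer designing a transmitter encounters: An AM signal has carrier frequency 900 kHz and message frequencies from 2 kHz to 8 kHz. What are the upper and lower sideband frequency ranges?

Upper sideband (USB) = fc + [fm_low, fm_high] = 900 + [2, 8] = [902, 908] kHz
Lower sideband (LSB) = fc - [fm_high, fm_low] = 900 - [8, 2] = [892, 898] kHz
Total occupied spectrum: 892 kHz to 908 kHz (plus carrier at 900 kHz)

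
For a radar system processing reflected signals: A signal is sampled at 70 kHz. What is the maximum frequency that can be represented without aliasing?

The maximum frequency that can be represented without aliasing
is the Nyquist frequency: f_max = f_s / 2 = 70 kHz / 2 = 35 kHz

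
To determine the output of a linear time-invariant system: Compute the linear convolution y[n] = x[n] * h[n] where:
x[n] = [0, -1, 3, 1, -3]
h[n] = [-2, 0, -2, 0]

y[n] = sum_k x[k]*h[n-k]. Output length = len(x) + len(h) - 1 = 5 + 4 - 1 = 8.
y[0] = 0*-2 = 0
y[1] = -1*-2 + 0*0 = 2
y[2] = 3*-2 + -1*0 + 0*-2 = -6
y[3] = 1*-2 + 3*0 + -1*-2 + 0*0 = 0
y[4] = -3*-2 + 1*0 + 3*-2 + -1*0 = 0
y[5] = -3*0 + 1*-2 + 3*0 = -2
y[6] = -3*-2 + 1*0 = 6
y[7] = -3*0 = 0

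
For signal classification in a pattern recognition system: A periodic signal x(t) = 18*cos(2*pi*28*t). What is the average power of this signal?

Average power of A*cos(wt) is A^2/2.
P = 18^2 / 2 = 324/2 = 162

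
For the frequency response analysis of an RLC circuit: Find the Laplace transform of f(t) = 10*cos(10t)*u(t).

Standard pair: cos(wt)*u(t) <-> s/(s^2+w^2)
With w = 10: L{10*cos(10t)*u(t)} = 10s/(s^2+100)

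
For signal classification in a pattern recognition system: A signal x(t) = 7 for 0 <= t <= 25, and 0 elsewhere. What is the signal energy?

Energy = integral of |x(t)|^2 dt over the signal duration
= 7^2 * 25 = 49 * 25 = 1225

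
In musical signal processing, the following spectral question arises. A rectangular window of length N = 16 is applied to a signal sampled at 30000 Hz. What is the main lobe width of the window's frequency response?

For a rectangular window of length N,
the main lobe width in frequency is 2*f_s/N.
= 2*30000/16 = 3750 Hz
This determines the minimum frequency separation for resolving two sinusoids.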